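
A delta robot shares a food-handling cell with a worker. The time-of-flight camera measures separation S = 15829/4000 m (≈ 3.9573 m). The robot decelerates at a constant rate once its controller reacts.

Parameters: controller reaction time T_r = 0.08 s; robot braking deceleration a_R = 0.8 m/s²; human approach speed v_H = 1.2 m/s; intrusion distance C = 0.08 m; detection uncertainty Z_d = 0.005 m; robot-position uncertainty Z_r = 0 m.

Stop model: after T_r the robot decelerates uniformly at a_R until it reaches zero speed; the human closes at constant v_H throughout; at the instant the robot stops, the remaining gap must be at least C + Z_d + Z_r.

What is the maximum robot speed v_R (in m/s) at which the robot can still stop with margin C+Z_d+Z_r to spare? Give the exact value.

v_R_max = 3/2 m/s = 1.5000 m/s

collect terms ⇒ (5/8)·v_R² + (79/50)·v_R + (-3021/800) = 0
  disc = (79/50)² − 4·(5/8)·(-3021/800) = 477481/40000 ; √disc = 691/200
  v_R = (−(79/50) + 691/200) / (2·(5/8)) = 3/2 m/s
check:
stop time T_s = (3/2)/(4/5) = 1.8750 s
reaction-phase robot travel = 1.5000·0.0800 = 0.1200 m
robot covers 1.5000·1.8750 − ½·0.8000·1.8750² = 1.4062 m while stopping
human over T_r+T_s: 1.2000·(0.0800+1.8750) = 2.3460 m
C+Z_d+Z_r = 0.0800+0.0050+0.0000 = 0.0850 m
sum ≈ 0.1200+1.4062+2.3460+0.0850 ≈ 3.9573 m = S ✓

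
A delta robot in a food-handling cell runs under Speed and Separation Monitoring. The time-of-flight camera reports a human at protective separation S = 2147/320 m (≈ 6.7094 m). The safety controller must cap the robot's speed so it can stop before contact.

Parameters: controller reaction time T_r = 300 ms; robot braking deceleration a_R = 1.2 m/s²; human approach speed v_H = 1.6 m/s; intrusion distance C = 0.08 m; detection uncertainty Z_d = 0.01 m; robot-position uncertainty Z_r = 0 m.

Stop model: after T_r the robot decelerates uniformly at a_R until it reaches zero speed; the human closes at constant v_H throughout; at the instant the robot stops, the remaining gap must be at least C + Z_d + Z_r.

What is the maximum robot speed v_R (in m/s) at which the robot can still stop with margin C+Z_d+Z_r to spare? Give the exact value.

collect terms ⇒ (5/12)·v_R² + (49/30)·v_R + (-9823/1600) = 0
  disc = (49/30)² − 4·(5/12)·(-9823/1600) = 185761/14400 ; √disc = 431/120
  v_R = (−(49/30) + 431/120) / (2·(5/12)) = 47/20 m/s
check:
stop time T_s = (47/20)/(6/5) = 1.9583 s
robot covers v_R·T_r = 2.3500·0.3000 = 0.7050 m before braking
braking distance = 2.3500²/(2·1.2000) = 2.3010 m
human over T_r+T_s: 1.6000·(0.3000+1.9583) = 3.6133 m
residual clearance needed = 0.0800+0.0100+0.0000 = 0.0900 m
sum ≈ 0.7050+2.3010+3.6133+0.0900 ≈ 6.7094 m = S ✓

v_R_max = 47/20 m/s = 2.3500 m/s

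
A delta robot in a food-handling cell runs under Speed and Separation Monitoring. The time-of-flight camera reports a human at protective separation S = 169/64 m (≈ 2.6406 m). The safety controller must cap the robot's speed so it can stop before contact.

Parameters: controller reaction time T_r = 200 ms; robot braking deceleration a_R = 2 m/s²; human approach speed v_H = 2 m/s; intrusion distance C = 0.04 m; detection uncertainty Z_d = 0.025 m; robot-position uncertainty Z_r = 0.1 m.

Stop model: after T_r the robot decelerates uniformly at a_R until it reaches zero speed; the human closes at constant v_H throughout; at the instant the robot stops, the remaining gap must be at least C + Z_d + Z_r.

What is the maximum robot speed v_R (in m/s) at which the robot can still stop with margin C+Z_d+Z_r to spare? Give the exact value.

quadratic (1/4)·v² + (6/5)·v + (-3321/1600) = 0
  disc = (6/5)² − 4·(1/4)·(-3321/1600) = 225/64 ; √disc = 15/8
  v_R = (−(6/5) + 15/8) / (2·(1/4)) = 27/20 m/s
check:
braking lasts T_s = (27/20)/2 = 0.6750 s
reaction-phase robot travel = 1.3500·0.2000 = 0.2700 m
robot covers 1.3500·0.6750 − ½·2.0000·0.6750² = 0.4556 m while stopping
human closes 2.0000·0.8750 = 1.7500 m
residual clearance needed = 0.0400+0.0250+0.1000 = 0.1650 m
sum ≈ 0.2700+0.4556+1.7500+0.1650 ≈ 2.6406 m = S ✓

v_R_max = 27/20 m/s = 1.3500 m/s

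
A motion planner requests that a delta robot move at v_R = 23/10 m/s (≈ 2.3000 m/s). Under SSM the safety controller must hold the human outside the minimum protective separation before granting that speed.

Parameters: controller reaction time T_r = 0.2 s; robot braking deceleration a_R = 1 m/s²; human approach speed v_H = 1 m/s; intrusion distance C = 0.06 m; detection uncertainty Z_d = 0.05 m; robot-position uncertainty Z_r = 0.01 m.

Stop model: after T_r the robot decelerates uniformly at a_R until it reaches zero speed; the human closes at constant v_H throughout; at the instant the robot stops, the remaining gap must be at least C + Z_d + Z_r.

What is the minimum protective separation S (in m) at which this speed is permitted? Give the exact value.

S_min = 229/40 m = 5.7250 m

stop time T_s = (23/10)/1 = 2.3000 s
robot covers v_R·T_r = 2.3000·0.2000 = 0.4600 m before braking
robot under decel: 2.3000²/(2·1.0000) = 2.6450 m
person approaches 1.0000·(0.2000+2.3000) = 2.5000 m
residual clearance needed = 0.0600+0.0500+0.0100 = 0.1200 m
S_min ≈ 0.4600+2.6450+2.5000+0.1200  ⇒  S_min = 229/40 m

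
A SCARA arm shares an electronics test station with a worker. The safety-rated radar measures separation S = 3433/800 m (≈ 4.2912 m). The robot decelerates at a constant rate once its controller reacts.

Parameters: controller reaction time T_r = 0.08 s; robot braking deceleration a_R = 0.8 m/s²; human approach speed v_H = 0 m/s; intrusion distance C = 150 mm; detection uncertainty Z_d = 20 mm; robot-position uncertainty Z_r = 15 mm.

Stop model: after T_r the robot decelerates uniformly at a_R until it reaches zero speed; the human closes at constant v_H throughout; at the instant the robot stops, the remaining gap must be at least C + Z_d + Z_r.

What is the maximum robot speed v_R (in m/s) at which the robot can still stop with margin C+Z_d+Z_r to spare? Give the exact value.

collect terms ⇒ (5/8)·v_R² + (2/25)·v_R + (-657/160) = 0
  disc = (2/25)² − 4·(5/8)·(-657/160) = 410881/40000 ; √disc = 641/200
  v_R = (−(2/25) + 641/200) / (2·(5/8)) = 5/2 m/s
check:
T_s = v_R/a_R = (5/2)/(4/5) = 3.1250 s
robot covers v_R·T_r = 2.5000·0.0800 = 0.2000 m before braking
robot covers 2.5000·3.1250 − ½·0.8000·3.1250² = 3.9062 m while stopping
human closes 0.0000·3.2050 = 0.0000 m
C+Z_d+Z_r = 0.1500+0.0200+0.0150 = 0.1850 m
sum ≈ 0.2000+3.9062+0.0000+0.1850 ≈ 4.2912 m = S ✓

v_R_max = 5/2 m/s = 2.5000 m/s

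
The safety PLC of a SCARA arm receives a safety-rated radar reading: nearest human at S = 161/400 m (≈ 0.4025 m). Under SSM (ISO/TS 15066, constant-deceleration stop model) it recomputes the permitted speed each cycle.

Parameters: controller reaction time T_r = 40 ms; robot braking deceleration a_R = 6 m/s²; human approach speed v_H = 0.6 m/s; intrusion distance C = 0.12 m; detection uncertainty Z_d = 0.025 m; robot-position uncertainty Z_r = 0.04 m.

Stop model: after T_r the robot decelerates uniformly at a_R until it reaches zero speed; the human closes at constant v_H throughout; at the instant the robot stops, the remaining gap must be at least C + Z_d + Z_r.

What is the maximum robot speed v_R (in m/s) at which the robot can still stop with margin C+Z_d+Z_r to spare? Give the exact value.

v_R_max = 9/10 m/s = 0.9000 m/s

quadratic (1/12)·v² + (7/50)·v + (-387/2000) = 0
  disc = (7/50)² − 4·(1/12)·(-387/2000) = 841/10000 ; √disc = 29/100
  v_R = (−(7/50) + 29/100) / (2·(1/12)) = 9/10 m/s
check:
stop time T_s = (9/10)/6 = 0.1500 s
reaction-phase robot travel = 0.9000·0.0400 = 0.0360 m
braking distance = 0.9000²/(2·6.0000) = 0.0675 m
person approaches 0.6000·(0.0400+0.1500) = 0.1140 m
C+Z_d+Z_r = 0.1200+0.0250+0.0400 = 0.1850 m
sum ≈ 0.0360+0.0675+0.1140+0.1850 ≈ 0.4025 m = S ✓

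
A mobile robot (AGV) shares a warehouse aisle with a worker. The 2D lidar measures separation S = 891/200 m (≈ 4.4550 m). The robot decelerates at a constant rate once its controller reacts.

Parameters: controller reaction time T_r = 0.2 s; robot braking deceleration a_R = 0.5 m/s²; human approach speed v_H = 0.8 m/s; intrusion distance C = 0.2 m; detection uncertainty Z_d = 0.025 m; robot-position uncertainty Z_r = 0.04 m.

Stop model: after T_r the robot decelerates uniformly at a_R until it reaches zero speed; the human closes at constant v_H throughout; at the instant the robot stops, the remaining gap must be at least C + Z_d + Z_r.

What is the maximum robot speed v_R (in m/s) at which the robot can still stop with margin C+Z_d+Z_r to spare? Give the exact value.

v_R_max = 13/10 m/s = 1.3000 m/s

quadratic (1)·v² + (9/5)·v + (-403/100) = 0
  disc = (9/5)² − 4·(1)·(-403/100) = 484/25 ; √disc = 22/5
  v_R = (−(9/5) + 22/5) / (2·(1)) = 13/10 m/s
check:
stop time T_s = (13/10)/(1/2) = 2.6000 s
robot covers v_R·T_r = 1.3000·0.2000 = 0.2600 m before braking
braking distance = 1.3000²/(2·0.5000) = 1.6900 m
human over T_r+T_s: 0.8000·(0.2000+2.6000) = 2.2400 m
C+Z_d+Z_r = 0.2000+0.0250+0.0400 = 0.2650 m
sum ≈ 0.2600+1.6900+2.2400+0.2650 ≈ 4.4550 m = S ✓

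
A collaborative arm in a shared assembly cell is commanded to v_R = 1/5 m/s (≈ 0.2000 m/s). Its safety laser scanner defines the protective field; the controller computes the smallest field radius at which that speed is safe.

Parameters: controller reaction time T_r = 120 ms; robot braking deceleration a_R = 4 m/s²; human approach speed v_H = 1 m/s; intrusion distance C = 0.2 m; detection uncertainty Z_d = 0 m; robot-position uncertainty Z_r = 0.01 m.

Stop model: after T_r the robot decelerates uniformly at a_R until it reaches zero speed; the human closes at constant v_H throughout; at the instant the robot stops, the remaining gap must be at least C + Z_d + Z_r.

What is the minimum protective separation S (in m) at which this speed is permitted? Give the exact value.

braking lasts T_s = (1/5)/4 = 0.0500 s
robot in T_r: 0.2000·0.1200 = 0.0240 m
braking distance = 0.2000²/(2·4.0000) = 0.0050 m
human closes 1.0000·0.1700 = 0.1700 m
margins: 0.2000+0.0000+0.0100 = 0.2100 m
S_min ≈ 0.0240+0.0050+0.1700+0.2100  ⇒  S_min = 409/1000 m

S_min = 409/1000 m = 0.4090 m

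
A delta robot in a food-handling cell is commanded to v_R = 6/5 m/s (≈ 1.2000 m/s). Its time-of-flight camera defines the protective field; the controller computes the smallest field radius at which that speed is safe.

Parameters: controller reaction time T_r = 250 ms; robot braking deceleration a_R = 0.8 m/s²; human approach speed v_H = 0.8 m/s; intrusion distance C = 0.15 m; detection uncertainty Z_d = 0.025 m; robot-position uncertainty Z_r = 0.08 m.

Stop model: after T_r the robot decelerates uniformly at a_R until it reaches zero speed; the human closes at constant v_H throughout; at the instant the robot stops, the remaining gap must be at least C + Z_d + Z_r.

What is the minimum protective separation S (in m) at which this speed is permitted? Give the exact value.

braking lasts T_s = (6/5)/(4/5) = 1.5000 s
reaction-phase robot travel = 1.2000·0.2500 = 0.3000 m
robot under decel: 1.2000²/(2·0.8000) = 0.9000 m
person approaches 0.8000·(0.2500+1.5000) = 1.4000 m
margins: 0.1500+0.0250+0.0800 = 0.2550 m
S_min ≈ 0.3000+0.9000+1.4000+0.2550  ⇒  S_min = 571/200 m

S_min = 571/200 m = 2.8550 m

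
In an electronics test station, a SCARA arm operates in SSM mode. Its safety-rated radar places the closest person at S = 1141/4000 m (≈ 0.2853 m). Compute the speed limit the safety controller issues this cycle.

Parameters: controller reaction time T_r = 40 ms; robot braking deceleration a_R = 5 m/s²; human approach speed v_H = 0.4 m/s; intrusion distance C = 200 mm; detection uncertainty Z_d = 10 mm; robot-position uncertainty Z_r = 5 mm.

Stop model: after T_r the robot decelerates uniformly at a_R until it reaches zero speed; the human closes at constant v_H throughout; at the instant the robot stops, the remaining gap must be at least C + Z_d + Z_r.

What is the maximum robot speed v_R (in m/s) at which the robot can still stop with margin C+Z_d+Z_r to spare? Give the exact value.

quadratic (1/10)·v² + (3/25)·v + (-217/4000) = 0
  disc = (3/25)² − 4·(1/10)·(-217/4000) = 361/10000 ; √disc = 19/100
  v_R = (−(3/25) + 19/100) / (2·(1/10)) = 7/20 m/s
check:
braking lasts T_s = (7/20)/5 = 0.0700 s
robot covers v_R·T_r = 0.3500·0.0400 = 0.0140 m before braking
robot covers 0.3500·0.0700 − ½·5.0000·0.0700² = 0.0123 m while stopping
person approaches 0.4000·(0.0400+0.0700) = 0.0440 m
margins: 0.2000+0.0100+0.0050 = 0.2150 m
sum ≈ 0.0140+0.0123+0.0440+0.2150 ≈ 0.2853 m = S ✓

v_R_max = 7/20 m/s = 0.3500 m/s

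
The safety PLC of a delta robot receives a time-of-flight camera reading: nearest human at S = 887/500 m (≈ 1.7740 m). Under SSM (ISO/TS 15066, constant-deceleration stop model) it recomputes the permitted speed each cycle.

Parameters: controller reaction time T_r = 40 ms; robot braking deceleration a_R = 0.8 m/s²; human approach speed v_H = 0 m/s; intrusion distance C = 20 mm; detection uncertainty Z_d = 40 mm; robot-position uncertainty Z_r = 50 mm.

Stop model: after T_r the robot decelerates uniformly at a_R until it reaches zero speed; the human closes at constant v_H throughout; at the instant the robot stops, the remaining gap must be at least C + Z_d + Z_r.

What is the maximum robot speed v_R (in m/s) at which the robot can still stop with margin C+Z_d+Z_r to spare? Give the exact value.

v_R_max = 8/5 m/s = 1.6000 m/s

at the boundary: (5/8)·v² + (1/25)·v + (-208/125) = 0
  disc = (1/25)² − 4·(5/8)·(-208/125) = 2601/625 ; √disc = 51/25
  v_R = (−(1/25) + 51/25) / (2·(5/8)) = 8/5 m/s
check:
stop time T_s = (8/5)/(4/5) = 2.0000 s
robot covers v_R·T_r = 1.6000·0.0400 = 0.0640 m before braking
robot under decel: 1.6000²/(2·0.8000) = 1.6000 m
human closes 0.0000·2.0400 = 0.0000 m
residual clearance needed = 0.0200+0.0400+0.0500 = 0.1100 m
sum ≈ 0.0640+1.6000+0.0000+0.1100 ≈ 1.7740 m = S ✓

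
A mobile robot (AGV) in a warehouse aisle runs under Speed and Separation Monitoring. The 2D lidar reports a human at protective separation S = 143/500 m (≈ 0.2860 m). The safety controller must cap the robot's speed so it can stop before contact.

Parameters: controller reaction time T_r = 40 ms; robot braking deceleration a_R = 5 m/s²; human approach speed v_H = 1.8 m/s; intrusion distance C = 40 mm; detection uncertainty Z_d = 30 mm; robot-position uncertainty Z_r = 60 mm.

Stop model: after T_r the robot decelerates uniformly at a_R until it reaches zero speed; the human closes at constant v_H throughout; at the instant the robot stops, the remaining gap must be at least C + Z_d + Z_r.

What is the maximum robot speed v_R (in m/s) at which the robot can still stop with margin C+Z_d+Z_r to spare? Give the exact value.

v_R_max = 1/5 m/s = 0.2000 m/s

at the boundary: (1/10)·v² + (2/5)·v + (-21/250) = 0
  disc = (2/5)² − 4·(1/10)·(-21/250) = 121/625 ; √disc = 11/25
  v_R = (−(2/5) + 11/25) / (2·(1/10)) = 1/5 m/s
check:
braking lasts T_s = (1/5)/5 = 0.0400 s
robot covers v_R·T_r = 0.2000·0.0400 = 0.0080 m before braking
robot under decel: 0.2000²/(2·5.0000) = 0.0040 m
human closes 1.8000·0.0800 = 0.1440 m
C+Z_d+Z_r = 0.0400+0.0300+0.0600 = 0.1300 m
sum ≈ 0.0080+0.0040+0.1440+0.1300 ≈ 0.2860 m = S ✓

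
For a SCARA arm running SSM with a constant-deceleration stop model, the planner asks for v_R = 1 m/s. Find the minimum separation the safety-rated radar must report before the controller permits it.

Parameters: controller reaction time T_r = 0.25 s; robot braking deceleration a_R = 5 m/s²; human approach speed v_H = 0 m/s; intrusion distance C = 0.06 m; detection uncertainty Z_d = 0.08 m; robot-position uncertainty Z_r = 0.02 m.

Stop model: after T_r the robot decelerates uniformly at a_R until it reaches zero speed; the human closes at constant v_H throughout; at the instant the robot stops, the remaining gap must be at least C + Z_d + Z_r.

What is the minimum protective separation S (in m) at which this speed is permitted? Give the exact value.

stop time T_s = 1/5 = 0.2000 s
reaction-phase robot travel = 1.0000·0.2500 = 0.2500 m
braking distance = 1.0000²/(2·5.0000) = 0.1000 m
human over T_r+T_s: 0.0000·(0.2500+0.2000) = 0.0000 m
C+Z_d+Z_r = 0.0600+0.0800+0.0200 = 0.1600 m
S_min ≈ 0.2500+0.1000+0.0000+0.1600  ⇒  S_min = 51/100 m

S_min = 51/100 m = 0.5100 m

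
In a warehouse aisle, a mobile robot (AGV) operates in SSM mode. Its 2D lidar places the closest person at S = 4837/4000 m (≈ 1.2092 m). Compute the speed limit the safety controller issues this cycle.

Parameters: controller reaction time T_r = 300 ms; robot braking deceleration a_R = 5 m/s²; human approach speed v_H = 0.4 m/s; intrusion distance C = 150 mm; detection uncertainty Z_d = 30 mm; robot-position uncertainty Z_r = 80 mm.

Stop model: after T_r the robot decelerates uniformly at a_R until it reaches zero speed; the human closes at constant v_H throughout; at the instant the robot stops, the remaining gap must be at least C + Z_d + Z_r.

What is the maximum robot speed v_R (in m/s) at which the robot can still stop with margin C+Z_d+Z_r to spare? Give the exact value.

v_R_max = 31/20 m/s = 1.5500 m/s

at the boundary: (1/10)·v² + (19/50)·v + (-3317/4000) = 0
  disc = (19/50)² − 4·(1/10)·(-3317/4000) = 4761/10000 ; √disc = 69/100
  v_R = (−(19/50) + 69/100) / (2·(1/10)) = 31/20 m/s
check:
stop time T_s = (31/20)/5 = 0.3100 s
robot covers v_R·T_r = 1.5500·0.3000 = 0.4650 m before braking
robot under decel: 1.5500²/(2·5.0000) = 0.2402 m
person approaches 0.4000·(0.3000+0.3100) = 0.2440 m
residual clearance needed = 0.1500+0.0300+0.0800 = 0.2600 m
sum ≈ 0.4650+0.2402+0.2440+0.2600 ≈ 1.2092 m = S ✓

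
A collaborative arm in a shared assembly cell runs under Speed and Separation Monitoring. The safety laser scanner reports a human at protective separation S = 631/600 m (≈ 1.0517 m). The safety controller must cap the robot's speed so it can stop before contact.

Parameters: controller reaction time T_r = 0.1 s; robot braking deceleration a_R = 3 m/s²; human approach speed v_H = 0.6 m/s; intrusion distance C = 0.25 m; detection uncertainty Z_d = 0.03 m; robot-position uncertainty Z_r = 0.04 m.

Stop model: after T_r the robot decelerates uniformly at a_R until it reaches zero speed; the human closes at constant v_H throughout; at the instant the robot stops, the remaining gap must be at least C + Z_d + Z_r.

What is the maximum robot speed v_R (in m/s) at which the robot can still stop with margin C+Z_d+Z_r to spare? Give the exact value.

quadratic (1/6)·v² + (3/10)·v + (-403/600) = 0
  disc = (3/10)² − 4·(1/6)·(-403/600) = 121/225 ; √disc = 11/15
  v_R = (−(3/10) + 11/15) / (2·(1/6)) = 13/10 m/s
check:
T_s = v_R/a_R = (13/10)/3 = 0.4333 s
robot covers v_R·T_r = 1.3000·0.1000 = 0.1300 m before braking
robot covers 1.3000·0.4333 − ½·3.0000·0.4333² = 0.2817 m while stopping
person approaches 0.6000·(0.1000+0.4333) = 0.3200 m
C+Z_d+Z_r = 0.2500+0.0300+0.0400 = 0.3200 m
sum ≈ 0.1300+0.2817+0.3200+0.3200 ≈ 1.0517 m = S ✓

v_R_max = 13/10 m/s = 1.3000 m/s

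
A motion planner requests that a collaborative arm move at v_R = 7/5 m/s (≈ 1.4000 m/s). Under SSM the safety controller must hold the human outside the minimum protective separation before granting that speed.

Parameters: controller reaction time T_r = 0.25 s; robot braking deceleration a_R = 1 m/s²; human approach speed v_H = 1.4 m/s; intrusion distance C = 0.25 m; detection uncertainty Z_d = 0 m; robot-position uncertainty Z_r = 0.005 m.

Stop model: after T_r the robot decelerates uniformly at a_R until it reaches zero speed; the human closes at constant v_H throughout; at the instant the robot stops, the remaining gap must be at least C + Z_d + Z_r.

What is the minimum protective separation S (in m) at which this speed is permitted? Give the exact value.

S_min = 779/200 m = 3.8950 m

T_s = v_R/a_R = (7/5)/1 = 1.4000 s
reaction-phase robot travel = 1.4000·0.2500 = 0.3500 m
robot under decel: 1.4000²/(2·1.0000) = 0.9800 m
human closes 1.4000·1.6500 = 2.3100 m
margins: 0.2500+0.0000+0.0050 = 0.2550 m
S_min ≈ 0.3500+0.9800+2.3100+0.2550  ⇒  S_min = 779/200 m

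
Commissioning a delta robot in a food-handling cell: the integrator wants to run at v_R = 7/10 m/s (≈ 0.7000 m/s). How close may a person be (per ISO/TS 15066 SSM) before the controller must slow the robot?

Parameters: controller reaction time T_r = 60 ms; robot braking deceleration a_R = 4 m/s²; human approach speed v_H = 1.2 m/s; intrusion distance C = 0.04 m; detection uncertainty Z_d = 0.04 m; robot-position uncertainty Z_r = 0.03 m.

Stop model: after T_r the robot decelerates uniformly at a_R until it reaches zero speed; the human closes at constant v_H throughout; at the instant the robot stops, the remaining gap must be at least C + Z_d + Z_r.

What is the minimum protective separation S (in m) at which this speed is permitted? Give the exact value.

S_min = 1981/4000 m = 0.4953 m

stop time T_s = (7/10)/4 = 0.1750 s
robot in T_r: 0.7000·0.0600 = 0.0420 m
braking distance = 0.7000²/(2·4.0000) = 0.0612 m
person approaches 1.2000·(0.0600+0.1750) = 0.2820 m
residual clearance needed = 0.0400+0.0400+0.0300 = 0.1100 m
S_min ≈ 0.0420+0.0612+0.2820+0.1100  ⇒  S_min = 1981/4000 m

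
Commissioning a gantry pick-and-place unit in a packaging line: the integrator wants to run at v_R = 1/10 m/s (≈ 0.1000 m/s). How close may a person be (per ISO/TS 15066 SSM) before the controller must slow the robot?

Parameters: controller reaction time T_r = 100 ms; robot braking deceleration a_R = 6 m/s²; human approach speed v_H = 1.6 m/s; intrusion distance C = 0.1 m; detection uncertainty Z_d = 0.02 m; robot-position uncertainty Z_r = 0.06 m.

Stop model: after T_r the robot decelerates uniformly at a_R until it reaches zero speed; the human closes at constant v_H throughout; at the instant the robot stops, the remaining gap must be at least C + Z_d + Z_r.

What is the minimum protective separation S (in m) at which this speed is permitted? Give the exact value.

T_s = v_R/a_R = (1/10)/6 = 0.0167 s
robot covers v_R·T_r = 0.1000·0.1000 = 0.0100 m before braking
robot covers 0.1000·0.0167 − ½·6.0000·0.0167² = 0.0008 m while stopping
human over T_r+T_s: 1.6000·(0.1000+0.0167) = 0.1867 m
margins: 0.1000+0.0200+0.0600 = 0.1800 m
S_min ≈ 0.0100+0.0008+0.1867+0.1800  ⇒  S_min = 151/400 m

S_min = 151/400 m = 0.3775 m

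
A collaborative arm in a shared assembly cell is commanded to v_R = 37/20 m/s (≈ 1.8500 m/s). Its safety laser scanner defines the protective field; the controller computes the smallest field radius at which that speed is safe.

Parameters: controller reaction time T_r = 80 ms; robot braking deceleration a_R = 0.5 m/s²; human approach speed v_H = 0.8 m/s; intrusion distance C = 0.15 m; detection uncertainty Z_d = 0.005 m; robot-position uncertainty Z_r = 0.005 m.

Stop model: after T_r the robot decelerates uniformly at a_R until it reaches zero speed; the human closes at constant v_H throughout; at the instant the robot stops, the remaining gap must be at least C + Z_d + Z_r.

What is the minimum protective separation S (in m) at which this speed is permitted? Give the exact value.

T_s = v_R/a_R = (37/20)/(1/2) = 3.7000 s
reaction-phase robot travel = 1.8500·0.0800 = 0.1480 m
braking distance = 1.8500²/(2·0.5000) = 3.4225 m
human over T_r+T_s: 0.8000·(0.0800+3.7000) = 3.0240 m
C+Z_d+Z_r = 0.1500+0.0050+0.0050 = 0.1600 m
S_min ≈ 0.1480+3.4225+3.0240+0.1600  ⇒  S_min = 13509/2000 m

S_min = 13509/2000 m = 6.7545 m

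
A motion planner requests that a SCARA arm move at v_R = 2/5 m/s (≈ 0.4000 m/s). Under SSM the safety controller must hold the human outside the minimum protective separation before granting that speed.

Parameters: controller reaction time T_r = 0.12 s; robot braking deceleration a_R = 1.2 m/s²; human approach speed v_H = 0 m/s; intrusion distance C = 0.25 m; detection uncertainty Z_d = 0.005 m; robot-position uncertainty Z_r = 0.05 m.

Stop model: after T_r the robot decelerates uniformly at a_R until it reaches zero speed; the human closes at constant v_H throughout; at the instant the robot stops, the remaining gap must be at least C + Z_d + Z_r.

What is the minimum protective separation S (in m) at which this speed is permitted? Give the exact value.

braking lasts T_s = (2/5)/(6/5) = 0.3333 s
reaction-phase robot travel = 0.4000·0.1200 = 0.0480 m
braking distance = 0.4000²/(2·1.2000) = 0.0667 m
human over T_r+T_s: 0.0000·(0.1200+0.3333) = 0.0000 m
residual clearance needed = 0.2500+0.0050+0.0500 = 0.3050 m
S_min ≈ 0.0480+0.0667+0.0000+0.3050  ⇒  S_min = 1259/3000 m

S_min = 1259/3000 m = 0.4197 m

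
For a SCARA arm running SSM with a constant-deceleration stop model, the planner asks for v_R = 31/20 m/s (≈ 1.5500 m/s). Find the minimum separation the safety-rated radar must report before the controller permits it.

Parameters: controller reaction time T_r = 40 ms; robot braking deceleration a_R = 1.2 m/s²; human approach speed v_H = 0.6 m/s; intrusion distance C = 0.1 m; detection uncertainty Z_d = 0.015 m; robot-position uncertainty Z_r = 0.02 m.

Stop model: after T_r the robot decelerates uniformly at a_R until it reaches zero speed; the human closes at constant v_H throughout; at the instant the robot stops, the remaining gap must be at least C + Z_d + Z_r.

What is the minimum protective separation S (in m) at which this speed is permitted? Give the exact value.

S_min = 47929/24000 m = 1.9970 m

braking lasts T_s = (31/20)/(6/5) = 1.2917 s
robot covers v_R·T_r = 1.5500·0.0400 = 0.0620 m before braking
braking distance = 1.5500²/(2·1.2000) = 1.0010 m
human closes 0.6000·1.3317 = 0.7990 m
C+Z_d+Z_r = 0.1000+0.0150+0.0200 = 0.1350 m
S_min ≈ 0.0620+1.0010+0.7990+0.1350  ⇒  S_min = 47929/24000 m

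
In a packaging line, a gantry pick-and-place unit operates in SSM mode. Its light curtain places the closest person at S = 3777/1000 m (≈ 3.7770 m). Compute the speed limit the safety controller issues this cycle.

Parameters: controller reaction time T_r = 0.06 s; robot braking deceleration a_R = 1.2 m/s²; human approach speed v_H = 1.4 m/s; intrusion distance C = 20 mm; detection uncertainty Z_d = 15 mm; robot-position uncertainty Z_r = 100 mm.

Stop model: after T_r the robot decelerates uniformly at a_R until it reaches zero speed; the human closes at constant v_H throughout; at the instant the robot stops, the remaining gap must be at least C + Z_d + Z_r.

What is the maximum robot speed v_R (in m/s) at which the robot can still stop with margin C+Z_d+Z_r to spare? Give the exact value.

v_R_max = 9/5 m/s = 1.8000 m/s

quadratic (5/12)·v² + (92/75)·v + (-1779/500) = 0
  disc = (92/75)² − 4·(5/12)·(-1779/500) = 167281/22500 ; √disc = 409/150
  v_R = (−(92/75) + 409/150) / (2·(5/12)) = 9/5 m/s
check:
T_s = v_R/a_R = (9/5)/(6/5) = 1.5000 s
robot in T_r: 1.8000·0.0600 = 0.1080 m
braking distance = 1.8000²/(2·1.2000) = 1.3500 m
human over T_r+T_s: 1.4000·(0.0600+1.5000) = 2.1840 m
residual clearance needed = 0.0200+0.0150+0.1000 = 0.1350 m
sum ≈ 0.1080+1.3500+2.1840+0.1350 ≈ 3.7770 m = S ✓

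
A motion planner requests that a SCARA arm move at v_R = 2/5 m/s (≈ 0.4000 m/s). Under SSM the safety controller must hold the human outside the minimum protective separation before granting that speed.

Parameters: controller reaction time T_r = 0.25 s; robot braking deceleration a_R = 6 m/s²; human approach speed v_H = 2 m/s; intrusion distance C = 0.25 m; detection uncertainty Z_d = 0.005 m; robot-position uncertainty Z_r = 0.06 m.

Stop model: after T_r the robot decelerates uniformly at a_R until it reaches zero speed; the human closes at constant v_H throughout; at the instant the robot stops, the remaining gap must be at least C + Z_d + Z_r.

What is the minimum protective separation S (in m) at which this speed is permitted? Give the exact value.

T_s = v_R/a_R = (2/5)/6 = 0.0667 s
robot covers v_R·T_r = 0.4000·0.2500 = 0.1000 m before braking
braking distance = 0.4000²/(2·6.0000) = 0.0133 m
human over T_r+T_s: 2.0000·(0.2500+0.0667) = 0.6333 m
margins: 0.2500+0.0050+0.0600 = 0.3150 m
S_min ≈ 0.1000+0.0133+0.6333+0.3150  ⇒  S_min = 637/600 m

S_min = 637/600 m = 1.0617 m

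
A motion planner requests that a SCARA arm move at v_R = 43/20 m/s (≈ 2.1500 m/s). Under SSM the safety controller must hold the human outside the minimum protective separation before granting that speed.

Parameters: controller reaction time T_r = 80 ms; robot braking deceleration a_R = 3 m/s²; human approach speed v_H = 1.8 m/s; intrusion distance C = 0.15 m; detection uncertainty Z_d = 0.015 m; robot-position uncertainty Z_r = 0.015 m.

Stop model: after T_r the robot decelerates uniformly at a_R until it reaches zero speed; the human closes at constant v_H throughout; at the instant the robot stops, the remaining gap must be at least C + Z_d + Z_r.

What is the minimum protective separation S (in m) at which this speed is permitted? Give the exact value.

S_min = 30677/12000 m = 2.5564 m

braking lasts T_s = (43/20)/3 = 0.7167 s
robot in T_r: 2.1500·0.0800 = 0.1720 m
robot covers 2.1500·0.7167 − ½·3.0000·0.7167² = 0.7704 m while stopping
human over T_r+T_s: 1.8000·(0.0800+0.7167) = 1.4340 m
margins: 0.1500+0.0150+0.0150 = 0.1800 m
S_min ≈ 0.1720+0.7704+1.4340+0.1800  ⇒  S_min = 30677/12000 m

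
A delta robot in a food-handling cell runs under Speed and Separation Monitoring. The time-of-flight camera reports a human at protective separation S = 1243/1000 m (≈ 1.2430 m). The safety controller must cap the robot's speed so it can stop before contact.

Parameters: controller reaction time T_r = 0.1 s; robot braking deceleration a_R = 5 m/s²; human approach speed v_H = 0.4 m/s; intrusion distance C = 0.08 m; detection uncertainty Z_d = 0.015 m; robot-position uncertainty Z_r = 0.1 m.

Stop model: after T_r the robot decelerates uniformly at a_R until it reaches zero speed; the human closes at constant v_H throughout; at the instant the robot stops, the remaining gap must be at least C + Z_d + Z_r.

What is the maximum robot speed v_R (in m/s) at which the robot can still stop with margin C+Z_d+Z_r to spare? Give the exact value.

v_R_max = 12/5 m/s = 2.4000 m/s

quadratic (1/10)·v² + (9/50)·v + (-126/125) = 0
  disc = (9/50)² − 4·(1/10)·(-126/125) = 1089/2500 ; √disc = 33/50
  v_R = (−(9/50) + 33/50) / (2·(1/10)) = 12/5 m/s
check:
stop time T_s = (12/5)/5 = 0.4800 s
reaction-phase robot travel = 2.4000·0.1000 = 0.2400 m
braking distance = 2.4000²/(2·5.0000) = 0.5760 m
human over T_r+T_s: 0.4000·(0.1000+0.4800) = 0.2320 m
margins: 0.0800+0.0150+0.1000 = 0.1950 m
sum ≈ 0.2400+0.5760+0.2320+0.1950 ≈ 1.2430 m = S ✓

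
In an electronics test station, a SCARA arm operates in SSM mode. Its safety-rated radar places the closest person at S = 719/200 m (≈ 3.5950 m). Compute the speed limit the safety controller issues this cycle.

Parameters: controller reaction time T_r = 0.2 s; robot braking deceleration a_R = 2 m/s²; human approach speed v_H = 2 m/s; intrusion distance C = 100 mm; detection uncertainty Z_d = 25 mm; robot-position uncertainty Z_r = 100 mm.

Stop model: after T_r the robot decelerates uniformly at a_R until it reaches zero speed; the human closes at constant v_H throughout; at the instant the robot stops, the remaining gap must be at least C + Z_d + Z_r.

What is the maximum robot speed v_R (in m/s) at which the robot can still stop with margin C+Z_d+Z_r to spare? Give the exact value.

v_R_max = 9/5 m/s = 1.8000 m/s

at the boundary: (1/4)·v² + (6/5)·v + (-297/100) = 0
  disc = (6/5)² − 4·(1/4)·(-297/100) = 441/100 ; √disc = 21/10
  v_R = (−(6/5) + 21/10) / (2·(1/4)) = 9/5 m/s
check:
T_s = v_R/a_R = (9/5)/2 = 0.9000 s
robot in T_r: 1.8000·0.2000 = 0.3600 m
robot under decel: 1.8000²/(2·2.0000) = 0.8100 m
human closes 2.0000·1.1000 = 2.2000 m
C+Z_d+Z_r = 0.1000+0.0250+0.1000 = 0.2250 m
sum ≈ 0.3600+0.8100+2.2000+0.2250 ≈ 3.5950 m = S ✓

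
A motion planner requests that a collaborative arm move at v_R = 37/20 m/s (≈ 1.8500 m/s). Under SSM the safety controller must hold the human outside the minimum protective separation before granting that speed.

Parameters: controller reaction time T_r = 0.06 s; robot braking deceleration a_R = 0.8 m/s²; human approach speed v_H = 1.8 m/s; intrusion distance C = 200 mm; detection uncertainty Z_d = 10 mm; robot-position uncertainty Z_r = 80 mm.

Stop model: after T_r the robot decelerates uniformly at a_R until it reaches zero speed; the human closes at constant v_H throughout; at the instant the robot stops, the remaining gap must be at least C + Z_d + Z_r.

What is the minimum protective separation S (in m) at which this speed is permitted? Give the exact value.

stop time T_s = (37/20)/(4/5) = 2.3125 s
reaction-phase robot travel = 1.8500·0.0600 = 0.1110 m
braking distance = 1.8500²/(2·0.8000) = 2.1391 m
person approaches 1.8000·(0.0600+2.3125) = 4.2705 m
residual clearance needed = 0.2000+0.0100+0.0800 = 0.2900 m
S_min ≈ 0.1110+2.1391+4.2705+0.2900  ⇒  S_min = 108969/16000 m

S_min = 108969/16000 m = 6.8106 m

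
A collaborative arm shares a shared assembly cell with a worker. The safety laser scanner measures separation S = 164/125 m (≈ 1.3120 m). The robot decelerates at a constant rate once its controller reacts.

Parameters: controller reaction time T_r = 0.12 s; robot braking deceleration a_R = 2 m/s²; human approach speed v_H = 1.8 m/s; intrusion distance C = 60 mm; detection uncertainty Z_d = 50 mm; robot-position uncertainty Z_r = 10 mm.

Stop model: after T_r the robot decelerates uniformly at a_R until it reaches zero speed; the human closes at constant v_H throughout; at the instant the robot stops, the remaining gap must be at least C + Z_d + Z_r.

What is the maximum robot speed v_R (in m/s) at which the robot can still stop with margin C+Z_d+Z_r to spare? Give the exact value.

at the boundary: (1/4)·v² + (51/50)·v + (-122/125) = 0
  disc = (51/50)² − 4·(1/4)·(-122/125) = 5041/2500 ; √disc = 71/50
  v_R = (−(51/50) + 71/50) / (2·(1/4)) = 4/5 m/s
check:
stop time T_s = (4/5)/2 = 0.4000 s
robot covers v_R·T_r = 0.8000·0.1200 = 0.0960 m before braking
robot under decel: 0.8000²/(2·2.0000) = 0.1600 m
human over T_r+T_s: 1.8000·(0.1200+0.4000) = 0.9360 m
margins: 0.0600+0.0500+0.0100 = 0.1200 m
sum ≈ 0.0960+0.1600+0.9360+0.1200 ≈ 1.3120 m = S ✓

v_R_max = 4/5 m/s = 0.8000 m/s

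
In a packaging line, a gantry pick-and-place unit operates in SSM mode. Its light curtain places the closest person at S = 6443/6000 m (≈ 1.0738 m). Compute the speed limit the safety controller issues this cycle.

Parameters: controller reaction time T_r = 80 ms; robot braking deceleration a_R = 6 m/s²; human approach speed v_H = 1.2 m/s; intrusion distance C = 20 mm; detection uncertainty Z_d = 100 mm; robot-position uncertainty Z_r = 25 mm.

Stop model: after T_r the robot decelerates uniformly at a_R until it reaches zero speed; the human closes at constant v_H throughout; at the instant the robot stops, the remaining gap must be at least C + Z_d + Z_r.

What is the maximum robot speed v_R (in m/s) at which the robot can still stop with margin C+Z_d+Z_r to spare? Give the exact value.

v_R_max = 19/10 m/s = 1.9000 m/s

collect terms ⇒ (1/12)·v_R² + (7/25)·v_R + (-4997/6000) = 0
  disc = (7/25)² − 4·(1/12)·(-4997/6000) = 32041/90000 ; √disc = 179/300
  v_R = (−(7/25) + 179/300) / (2·(1/12)) = 19/10 m/s
check:
stop time T_s = (19/10)/6 = 0.3167 s
robot in T_r: 1.9000·0.0800 = 0.1520 m
robot covers 1.9000·0.3167 − ½·6.0000·0.3167² = 0.3008 m while stopping
human closes 1.2000·0.3967 = 0.4760 m
margins: 0.0200+0.1000+0.0250 = 0.1450 m
sum ≈ 0.1520+0.3008+0.4760+0.1450 ≈ 1.0738 m = S ✓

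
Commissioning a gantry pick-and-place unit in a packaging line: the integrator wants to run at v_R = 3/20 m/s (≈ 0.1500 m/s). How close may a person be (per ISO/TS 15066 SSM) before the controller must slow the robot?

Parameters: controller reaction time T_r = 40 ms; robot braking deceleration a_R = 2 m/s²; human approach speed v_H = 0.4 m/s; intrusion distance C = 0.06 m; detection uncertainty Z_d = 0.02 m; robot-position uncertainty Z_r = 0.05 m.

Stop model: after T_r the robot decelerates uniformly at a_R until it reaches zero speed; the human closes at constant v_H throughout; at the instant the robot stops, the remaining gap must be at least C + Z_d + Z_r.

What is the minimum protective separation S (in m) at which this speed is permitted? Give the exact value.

S_min = 1501/8000 m = 0.1876 m

braking lasts T_s = (3/20)/2 = 0.0750 s
robot covers v_R·T_r = 0.1500·0.0400 = 0.0060 m before braking
robot under decel: 0.1500²/(2·2.0000) = 0.0056 m
human over T_r+T_s: 0.4000·(0.0400+0.0750) = 0.0460 m
C+Z_d+Z_r = 0.0600+0.0200+0.0500 = 0.1300 m
S_min ≈ 0.0060+0.0056+0.0460+0.1300  ⇒  S_min = 1501/8000 m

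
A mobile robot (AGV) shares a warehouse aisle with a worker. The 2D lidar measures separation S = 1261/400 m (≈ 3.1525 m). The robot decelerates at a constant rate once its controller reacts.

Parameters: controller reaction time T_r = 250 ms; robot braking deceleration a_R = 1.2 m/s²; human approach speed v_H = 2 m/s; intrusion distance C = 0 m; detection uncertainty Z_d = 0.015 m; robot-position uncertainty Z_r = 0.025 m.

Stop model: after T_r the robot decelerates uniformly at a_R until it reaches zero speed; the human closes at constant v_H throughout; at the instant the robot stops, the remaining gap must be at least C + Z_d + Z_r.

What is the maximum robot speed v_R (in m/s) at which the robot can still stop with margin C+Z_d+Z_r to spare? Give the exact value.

collect terms ⇒ (5/12)·v_R² + (23/12)·v_R + (-209/80) = 0
  disc = (23/12)² − 4·(5/12)·(-209/80) = 289/36 ; √disc = 17/6
  v_R = (−(23/12) + 17/6) / (2·(5/12)) = 11/10 m/s
check:
braking lasts T_s = (11/10)/(6/5) = 0.9167 s
robot in T_r: 1.1000·0.2500 = 0.2750 m
braking distance = 1.1000²/(2·1.2000) = 0.5042 m
human closes 2.0000·1.1667 = 2.3333 m
C+Z_d+Z_r = 0.0000+0.0150+0.0250 = 0.0400 m
sum ≈ 0.2750+0.5042+2.3333+0.0400 ≈ 3.1525 m = S ✓

v_R_max = 11/10 m/s = 1.1000 m/s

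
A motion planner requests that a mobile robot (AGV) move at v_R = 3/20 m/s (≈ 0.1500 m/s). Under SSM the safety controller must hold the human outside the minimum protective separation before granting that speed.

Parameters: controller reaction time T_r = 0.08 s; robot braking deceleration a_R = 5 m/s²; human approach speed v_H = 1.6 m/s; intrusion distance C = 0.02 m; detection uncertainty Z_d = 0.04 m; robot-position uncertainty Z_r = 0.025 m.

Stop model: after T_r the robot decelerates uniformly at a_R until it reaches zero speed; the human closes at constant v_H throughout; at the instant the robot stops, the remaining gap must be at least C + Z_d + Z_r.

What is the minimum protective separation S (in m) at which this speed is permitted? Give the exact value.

S_min = 1101/4000 m = 0.2752 m

T_s = v_R/a_R = (3/20)/5 = 0.0300 s
reaction-phase robot travel = 0.1500·0.0800 = 0.0120 m
robot covers 0.1500·0.0300 − ½·5.0000·0.0300² = 0.0022 m while stopping
human over T_r+T_s: 1.6000·(0.0800+0.0300) = 0.1760 m
residual clearance needed = 0.0200+0.0400+0.0250 = 0.0850 m
S_min ≈ 0.0120+0.0022+0.1760+0.0850  ⇒  S_min = 1101/4000 m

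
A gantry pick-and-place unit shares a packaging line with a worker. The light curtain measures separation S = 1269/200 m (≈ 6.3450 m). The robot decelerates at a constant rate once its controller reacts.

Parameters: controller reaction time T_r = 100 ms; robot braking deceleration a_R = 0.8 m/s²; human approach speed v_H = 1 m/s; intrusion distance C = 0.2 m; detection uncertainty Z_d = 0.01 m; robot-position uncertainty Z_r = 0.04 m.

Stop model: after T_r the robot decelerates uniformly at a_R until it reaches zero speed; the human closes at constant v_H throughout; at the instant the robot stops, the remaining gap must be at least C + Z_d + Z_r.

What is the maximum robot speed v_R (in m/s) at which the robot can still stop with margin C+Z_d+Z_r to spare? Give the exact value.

collect terms ⇒ (5/8)·v_R² + (27/20)·v_R + (-1199/200) = 0
  disc = (27/20)² − 4·(5/8)·(-1199/200) = 1681/100 ; √disc = 41/10
  v_R = (−(27/20) + 41/10) / (2·(5/8)) = 11/5 m/s
check:
braking lasts T_s = (11/5)/(4/5) = 2.7500 s
reaction-phase robot travel = 2.2000·0.1000 = 0.2200 m
robot under decel: 2.2000²/(2·0.8000) = 3.0250 m
human closes 1.0000·2.8500 = 2.8500 m
residual clearance needed = 0.2000+0.0100+0.0400 = 0.2500 m
sum ≈ 0.2200+3.0250+2.8500+0.2500 ≈ 6.3450 m = S ✓

v_R_max = 11/5 m/s = 2.2000 m/s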